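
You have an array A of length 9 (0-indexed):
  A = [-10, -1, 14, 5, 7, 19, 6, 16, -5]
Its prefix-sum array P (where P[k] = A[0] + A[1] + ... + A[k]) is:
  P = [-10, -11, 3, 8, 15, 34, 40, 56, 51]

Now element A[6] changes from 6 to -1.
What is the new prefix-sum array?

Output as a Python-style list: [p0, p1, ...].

Answer: [-10, -11, 3, 8, 15, 34, 33, 49, 44]

Derivation:
Change: A[6] 6 -> -1, delta = -7
P[k] for k < 6: unchanged (A[6] not included)
P[k] for k >= 6: shift by delta = -7
  P[0] = -10 + 0 = -10
  P[1] = -11 + 0 = -11
  P[2] = 3 + 0 = 3
  P[3] = 8 + 0 = 8
  P[4] = 15 + 0 = 15
  P[5] = 34 + 0 = 34
  P[6] = 40 + -7 = 33
  P[7] = 56 + -7 = 49
  P[8] = 51 + -7 = 44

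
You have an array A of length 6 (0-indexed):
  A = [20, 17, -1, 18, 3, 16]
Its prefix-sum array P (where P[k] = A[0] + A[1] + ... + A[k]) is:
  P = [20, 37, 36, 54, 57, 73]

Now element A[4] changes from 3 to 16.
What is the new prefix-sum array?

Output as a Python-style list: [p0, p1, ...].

Change: A[4] 3 -> 16, delta = 13
P[k] for k < 4: unchanged (A[4] not included)
P[k] for k >= 4: shift by delta = 13
  P[0] = 20 + 0 = 20
  P[1] = 37 + 0 = 37
  P[2] = 36 + 0 = 36
  P[3] = 54 + 0 = 54
  P[4] = 57 + 13 = 70
  P[5] = 73 + 13 = 86

Answer: [20, 37, 36, 54, 70, 86]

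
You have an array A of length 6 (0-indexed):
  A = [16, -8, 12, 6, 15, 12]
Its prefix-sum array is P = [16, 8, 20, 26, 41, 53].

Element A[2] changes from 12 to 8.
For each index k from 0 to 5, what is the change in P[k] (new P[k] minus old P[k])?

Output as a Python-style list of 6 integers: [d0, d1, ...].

Element change: A[2] 12 -> 8, delta = -4
For k < 2: P[k] unchanged, delta_P[k] = 0
For k >= 2: P[k] shifts by exactly -4
Delta array: [0, 0, -4, -4, -4, -4]

Answer: [0, 0, -4, -4, -4, -4]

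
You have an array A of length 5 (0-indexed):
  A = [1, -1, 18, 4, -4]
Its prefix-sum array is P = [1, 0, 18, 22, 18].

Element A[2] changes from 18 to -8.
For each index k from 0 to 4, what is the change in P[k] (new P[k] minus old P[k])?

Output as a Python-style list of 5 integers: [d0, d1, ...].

Element change: A[2] 18 -> -8, delta = -26
For k < 2: P[k] unchanged, delta_P[k] = 0
For k >= 2: P[k] shifts by exactly -26
Delta array: [0, 0, -26, -26, -26]

Answer: [0, 0, -26, -26, -26]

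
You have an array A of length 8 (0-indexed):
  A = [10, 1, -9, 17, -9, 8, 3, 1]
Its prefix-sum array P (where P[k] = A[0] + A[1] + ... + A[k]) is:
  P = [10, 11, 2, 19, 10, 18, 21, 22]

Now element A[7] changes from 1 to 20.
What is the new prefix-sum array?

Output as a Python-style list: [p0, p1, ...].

Change: A[7] 1 -> 20, delta = 19
P[k] for k < 7: unchanged (A[7] not included)
P[k] for k >= 7: shift by delta = 19
  P[0] = 10 + 0 = 10
  P[1] = 11 + 0 = 11
  P[2] = 2 + 0 = 2
  P[3] = 19 + 0 = 19
  P[4] = 10 + 0 = 10
  P[5] = 18 + 0 = 18
  P[6] = 21 + 0 = 21
  P[7] = 22 + 19 = 41

Answer: [10, 11, 2, 19, 10, 18, 21, 41]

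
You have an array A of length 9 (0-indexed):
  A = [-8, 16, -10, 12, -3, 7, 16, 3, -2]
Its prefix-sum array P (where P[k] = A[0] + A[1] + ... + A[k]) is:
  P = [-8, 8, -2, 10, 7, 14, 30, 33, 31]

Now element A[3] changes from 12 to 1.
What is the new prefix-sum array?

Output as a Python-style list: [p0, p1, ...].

Change: A[3] 12 -> 1, delta = -11
P[k] for k < 3: unchanged (A[3] not included)
P[k] for k >= 3: shift by delta = -11
  P[0] = -8 + 0 = -8
  P[1] = 8 + 0 = 8
  P[2] = -2 + 0 = -2
  P[3] = 10 + -11 = -1
  P[4] = 7 + -11 = -4
  P[5] = 14 + -11 = 3
  P[6] = 30 + -11 = 19
  P[7] = 33 + -11 = 22
  P[8] = 31 + -11 = 20

Answer: [-8, 8, -2, -1, -4, 3, 19, 22, 20]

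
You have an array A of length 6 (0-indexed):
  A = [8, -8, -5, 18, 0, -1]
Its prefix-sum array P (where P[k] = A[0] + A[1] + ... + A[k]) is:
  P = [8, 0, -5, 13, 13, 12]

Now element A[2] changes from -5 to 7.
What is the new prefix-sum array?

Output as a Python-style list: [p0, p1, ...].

Change: A[2] -5 -> 7, delta = 12
P[k] for k < 2: unchanged (A[2] not included)
P[k] for k >= 2: shift by delta = 12
  P[0] = 8 + 0 = 8
  P[1] = 0 + 0 = 0
  P[2] = -5 + 12 = 7
  P[3] = 13 + 12 = 25
  P[4] = 13 + 12 = 25
  P[5] = 12 + 12 = 24

Answer: [8, 0, 7, 25, 25, 24]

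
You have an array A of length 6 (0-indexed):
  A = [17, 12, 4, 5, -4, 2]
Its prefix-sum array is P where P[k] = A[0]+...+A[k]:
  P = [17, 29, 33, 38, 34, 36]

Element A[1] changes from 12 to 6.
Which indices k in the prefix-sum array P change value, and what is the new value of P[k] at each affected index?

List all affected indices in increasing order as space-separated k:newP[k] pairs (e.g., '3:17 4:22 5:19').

Answer: 1:23 2:27 3:32 4:28 5:30

Derivation:
P[k] = A[0] + ... + A[k]
P[k] includes A[1] iff k >= 1
Affected indices: 1, 2, ..., 5; delta = -6
  P[1]: 29 + -6 = 23
  P[2]: 33 + -6 = 27
  P[3]: 38 + -6 = 32
  P[4]: 34 + -6 = 28
  P[5]: 36 + -6 = 30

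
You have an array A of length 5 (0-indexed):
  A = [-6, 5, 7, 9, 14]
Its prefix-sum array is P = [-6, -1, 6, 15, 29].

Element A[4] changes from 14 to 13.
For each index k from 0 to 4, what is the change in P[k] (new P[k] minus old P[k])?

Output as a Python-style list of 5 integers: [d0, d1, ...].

Answer: [0, 0, 0, 0, -1]

Derivation:
Element change: A[4] 14 -> 13, delta = -1
For k < 4: P[k] unchanged, delta_P[k] = 0
For k >= 4: P[k] shifts by exactly -1
Delta array: [0, 0, 0, 0, -1]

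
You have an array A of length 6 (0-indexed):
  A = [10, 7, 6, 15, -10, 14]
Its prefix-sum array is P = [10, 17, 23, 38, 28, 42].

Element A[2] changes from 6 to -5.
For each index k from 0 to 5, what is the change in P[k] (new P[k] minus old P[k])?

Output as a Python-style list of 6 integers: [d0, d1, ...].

Element change: A[2] 6 -> -5, delta = -11
For k < 2: P[k] unchanged, delta_P[k] = 0
For k >= 2: P[k] shifts by exactly -11
Delta array: [0, 0, -11, -11, -11, -11]

Answer: [0, 0, -11, -11, -11, -11]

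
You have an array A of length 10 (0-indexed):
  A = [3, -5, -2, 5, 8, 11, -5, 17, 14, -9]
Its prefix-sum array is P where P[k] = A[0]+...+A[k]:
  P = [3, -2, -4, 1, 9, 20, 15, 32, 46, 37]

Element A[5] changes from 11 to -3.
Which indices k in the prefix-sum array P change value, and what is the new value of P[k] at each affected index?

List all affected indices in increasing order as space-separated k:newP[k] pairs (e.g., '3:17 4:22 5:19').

Answer: 5:6 6:1 7:18 8:32 9:23

Derivation:
P[k] = A[0] + ... + A[k]
P[k] includes A[5] iff k >= 5
Affected indices: 5, 6, ..., 9; delta = -14
  P[5]: 20 + -14 = 6
  P[6]: 15 + -14 = 1
  P[7]: 32 + -14 = 18
  P[8]: 46 + -14 = 32
  P[9]: 37 + -14 = 23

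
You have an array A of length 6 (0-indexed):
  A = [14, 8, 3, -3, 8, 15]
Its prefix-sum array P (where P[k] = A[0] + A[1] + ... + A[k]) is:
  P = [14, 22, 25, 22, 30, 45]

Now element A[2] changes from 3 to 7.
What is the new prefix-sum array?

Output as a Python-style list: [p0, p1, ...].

Change: A[2] 3 -> 7, delta = 4
P[k] for k < 2: unchanged (A[2] not included)
P[k] for k >= 2: shift by delta = 4
  P[0] = 14 + 0 = 14
  P[1] = 22 + 0 = 22
  P[2] = 25 + 4 = 29
  P[3] = 22 + 4 = 26
  P[4] = 30 + 4 = 34
  P[5] = 45 + 4 = 49

Answer: [14, 22, 29, 26, 34, 49]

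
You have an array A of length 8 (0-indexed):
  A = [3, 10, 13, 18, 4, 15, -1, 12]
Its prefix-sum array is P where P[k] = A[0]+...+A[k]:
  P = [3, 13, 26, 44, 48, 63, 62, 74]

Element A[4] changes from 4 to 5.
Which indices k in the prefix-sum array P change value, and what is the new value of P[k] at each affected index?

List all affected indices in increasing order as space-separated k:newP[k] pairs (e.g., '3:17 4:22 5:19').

P[k] = A[0] + ... + A[k]
P[k] includes A[4] iff k >= 4
Affected indices: 4, 5, ..., 7; delta = 1
  P[4]: 48 + 1 = 49
  P[5]: 63 + 1 = 64
  P[6]: 62 + 1 = 63
  P[7]: 74 + 1 = 75

Answer: 4:49 5:64 6:63 7:75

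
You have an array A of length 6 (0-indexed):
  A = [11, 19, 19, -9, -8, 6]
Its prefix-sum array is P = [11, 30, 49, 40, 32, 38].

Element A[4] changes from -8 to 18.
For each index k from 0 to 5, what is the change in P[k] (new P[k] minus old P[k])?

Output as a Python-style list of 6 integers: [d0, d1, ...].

Element change: A[4] -8 -> 18, delta = 26
For k < 4: P[k] unchanged, delta_P[k] = 0
For k >= 4: P[k] shifts by exactly 26
Delta array: [0, 0, 0, 0, 26, 26]

Answer: [0, 0, 0, 0, 26, 26]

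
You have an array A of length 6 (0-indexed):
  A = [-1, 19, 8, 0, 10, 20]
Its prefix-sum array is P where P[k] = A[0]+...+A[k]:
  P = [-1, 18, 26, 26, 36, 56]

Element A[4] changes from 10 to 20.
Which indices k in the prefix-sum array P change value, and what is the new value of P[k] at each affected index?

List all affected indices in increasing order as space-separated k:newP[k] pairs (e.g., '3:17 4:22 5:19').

P[k] = A[0] + ... + A[k]
P[k] includes A[4] iff k >= 4
Affected indices: 4, 5, ..., 5; delta = 10
  P[4]: 36 + 10 = 46
  P[5]: 56 + 10 = 66

Answer: 4:46 5:66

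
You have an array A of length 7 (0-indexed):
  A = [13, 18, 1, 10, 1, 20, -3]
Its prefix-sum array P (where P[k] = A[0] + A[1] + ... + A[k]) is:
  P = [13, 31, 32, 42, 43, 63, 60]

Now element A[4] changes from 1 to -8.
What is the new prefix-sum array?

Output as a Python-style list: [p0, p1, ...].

Answer: [13, 31, 32, 42, 34, 54, 51]

Derivation:
Change: A[4] 1 -> -8, delta = -9
P[k] for k < 4: unchanged (A[4] not included)
P[k] for k >= 4: shift by delta = -9
  P[0] = 13 + 0 = 13
  P[1] = 31 + 0 = 31
  P[2] = 32 + 0 = 32
  P[3] = 42 + 0 = 42
  P[4] = 43 + -9 = 34
  P[5] = 63 + -9 = 54
  P[6] = 60 + -9 = 51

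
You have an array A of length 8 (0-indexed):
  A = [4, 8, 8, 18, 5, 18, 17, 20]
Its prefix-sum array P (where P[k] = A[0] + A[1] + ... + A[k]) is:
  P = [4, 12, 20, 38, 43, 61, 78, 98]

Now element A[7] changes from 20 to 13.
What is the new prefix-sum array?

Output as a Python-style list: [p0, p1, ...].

Change: A[7] 20 -> 13, delta = -7
P[k] for k < 7: unchanged (A[7] not included)
P[k] for k >= 7: shift by delta = -7
  P[0] = 4 + 0 = 4
  P[1] = 12 + 0 = 12
  P[2] = 20 + 0 = 20
  P[3] = 38 + 0 = 38
  P[4] = 43 + 0 = 43
  P[5] = 61 + 0 = 61
  P[6] = 78 + 0 = 78
  P[7] = 98 + -7 = 91

Answer: [4, 12, 20, 38, 43, 61, 78, 91]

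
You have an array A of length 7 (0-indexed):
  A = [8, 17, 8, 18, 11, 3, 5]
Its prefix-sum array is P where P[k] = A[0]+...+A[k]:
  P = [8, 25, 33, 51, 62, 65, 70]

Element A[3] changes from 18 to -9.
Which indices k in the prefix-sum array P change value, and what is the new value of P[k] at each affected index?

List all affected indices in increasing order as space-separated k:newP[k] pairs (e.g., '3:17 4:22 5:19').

P[k] = A[0] + ... + A[k]
P[k] includes A[3] iff k >= 3
Affected indices: 3, 4, ..., 6; delta = -27
  P[3]: 51 + -27 = 24
  P[4]: 62 + -27 = 35
  P[5]: 65 + -27 = 38
  P[6]: 70 + -27 = 43

Answer: 3:24 4:35 5:38 6:43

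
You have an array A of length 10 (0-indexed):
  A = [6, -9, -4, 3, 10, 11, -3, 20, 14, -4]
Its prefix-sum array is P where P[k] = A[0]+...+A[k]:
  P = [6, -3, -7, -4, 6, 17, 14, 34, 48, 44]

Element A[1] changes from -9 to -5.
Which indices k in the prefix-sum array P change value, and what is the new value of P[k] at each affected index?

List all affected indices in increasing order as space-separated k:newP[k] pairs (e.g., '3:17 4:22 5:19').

P[k] = A[0] + ... + A[k]
P[k] includes A[1] iff k >= 1
Affected indices: 1, 2, ..., 9; delta = 4
  P[1]: -3 + 4 = 1
  P[2]: -7 + 4 = -3
  P[3]: -4 + 4 = 0
  P[4]: 6 + 4 = 10
  P[5]: 17 + 4 = 21
  P[6]: 14 + 4 = 18
  P[7]: 34 + 4 = 38
  P[8]: 48 + 4 = 52
  P[9]: 44 + 4 = 48

Answer: 1:1 2:-3 3:0 4:10 5:21 6:18 7:38 8:52 9:48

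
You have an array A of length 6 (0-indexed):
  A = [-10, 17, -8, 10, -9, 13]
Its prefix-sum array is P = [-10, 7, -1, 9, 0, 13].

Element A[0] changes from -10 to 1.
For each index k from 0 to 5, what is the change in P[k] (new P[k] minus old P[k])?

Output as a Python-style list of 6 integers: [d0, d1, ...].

Answer: [11, 11, 11, 11, 11, 11]

Derivation:
Element change: A[0] -10 -> 1, delta = 11
For k < 0: P[k] unchanged, delta_P[k] = 0
For k >= 0: P[k] shifts by exactly 11
Delta array: [11, 11, 11, 11, 11, 11]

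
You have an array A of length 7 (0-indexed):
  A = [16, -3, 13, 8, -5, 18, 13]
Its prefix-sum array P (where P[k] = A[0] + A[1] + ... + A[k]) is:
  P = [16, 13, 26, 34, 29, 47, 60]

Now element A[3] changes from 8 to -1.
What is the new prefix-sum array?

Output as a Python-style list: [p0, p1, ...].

Answer: [16, 13, 26, 25, 20, 38, 51]

Derivation:
Change: A[3] 8 -> -1, delta = -9
P[k] for k < 3: unchanged (A[3] not included)
P[k] for k >= 3: shift by delta = -9
  P[0] = 16 + 0 = 16
  P[1] = 13 + 0 = 13
  P[2] = 26 + 0 = 26
  P[3] = 34 + -9 = 25
  P[4] = 29 + -9 = 20
  P[5] = 47 + -9 = 38
  P[6] = 60 + -9 = 51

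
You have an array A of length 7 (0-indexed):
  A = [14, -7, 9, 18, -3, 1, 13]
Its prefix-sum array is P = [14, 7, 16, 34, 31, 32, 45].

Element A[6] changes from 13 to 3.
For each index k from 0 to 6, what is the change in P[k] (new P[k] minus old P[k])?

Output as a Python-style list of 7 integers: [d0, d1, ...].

Answer: [0, 0, 0, 0, 0, 0, -10]

Derivation:
Element change: A[6] 13 -> 3, delta = -10
For k < 6: P[k] unchanged, delta_P[k] = 0
For k >= 6: P[k] shifts by exactly -10
Delta array: [0, 0, 0, 0, 0, 0, -10]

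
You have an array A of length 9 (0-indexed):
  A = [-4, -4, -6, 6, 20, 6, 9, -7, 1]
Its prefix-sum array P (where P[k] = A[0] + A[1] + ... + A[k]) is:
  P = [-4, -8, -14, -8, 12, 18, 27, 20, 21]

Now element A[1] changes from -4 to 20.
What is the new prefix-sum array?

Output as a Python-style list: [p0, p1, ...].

Change: A[1] -4 -> 20, delta = 24
P[k] for k < 1: unchanged (A[1] not included)
P[k] for k >= 1: shift by delta = 24
  P[0] = -4 + 0 = -4
  P[1] = -8 + 24 = 16
  P[2] = -14 + 24 = 10
  P[3] = -8 + 24 = 16
  P[4] = 12 + 24 = 36
  P[5] = 18 + 24 = 42
  P[6] = 27 + 24 = 51
  P[7] = 20 + 24 = 44
  P[8] = 21 + 24 = 45

Answer: [-4, 16, 10, 16, 36, 42, 51, 44, 45]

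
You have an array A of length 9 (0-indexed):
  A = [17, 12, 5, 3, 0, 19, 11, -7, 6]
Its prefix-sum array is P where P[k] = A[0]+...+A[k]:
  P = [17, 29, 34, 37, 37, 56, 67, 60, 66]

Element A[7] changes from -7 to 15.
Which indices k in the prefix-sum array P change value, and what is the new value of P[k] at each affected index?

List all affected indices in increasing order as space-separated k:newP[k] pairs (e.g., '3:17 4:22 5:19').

P[k] = A[0] + ... + A[k]
P[k] includes A[7] iff k >= 7
Affected indices: 7, 8, ..., 8; delta = 22
  P[7]: 60 + 22 = 82
  P[8]: 66 + 22 = 88

Answer: 7:82 8:88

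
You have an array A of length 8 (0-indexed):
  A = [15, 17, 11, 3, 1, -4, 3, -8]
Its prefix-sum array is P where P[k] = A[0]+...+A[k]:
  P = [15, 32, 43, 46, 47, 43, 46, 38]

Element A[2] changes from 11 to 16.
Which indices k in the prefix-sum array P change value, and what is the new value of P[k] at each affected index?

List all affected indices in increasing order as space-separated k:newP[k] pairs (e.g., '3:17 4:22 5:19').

Answer: 2:48 3:51 4:52 5:48 6:51 7:43

Derivation:
P[k] = A[0] + ... + A[k]
P[k] includes A[2] iff k >= 2
Affected indices: 2, 3, ..., 7; delta = 5
  P[2]: 43 + 5 = 48
  P[3]: 46 + 5 = 51
  P[4]: 47 + 5 = 52
  P[5]: 43 + 5 = 48
  P[6]: 46 + 5 = 51
  P[7]: 38 + 5 = 43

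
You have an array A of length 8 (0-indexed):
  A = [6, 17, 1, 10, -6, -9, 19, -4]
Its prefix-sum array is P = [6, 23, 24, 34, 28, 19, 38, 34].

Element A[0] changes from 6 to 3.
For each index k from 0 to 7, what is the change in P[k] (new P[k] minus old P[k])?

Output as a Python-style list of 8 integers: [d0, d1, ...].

Element change: A[0] 6 -> 3, delta = -3
For k < 0: P[k] unchanged, delta_P[k] = 0
For k >= 0: P[k] shifts by exactly -3
Delta array: [-3, -3, -3, -3, -3, -3, -3, -3]

Answer: [-3, -3, -3, -3, -3, -3, -3, -3]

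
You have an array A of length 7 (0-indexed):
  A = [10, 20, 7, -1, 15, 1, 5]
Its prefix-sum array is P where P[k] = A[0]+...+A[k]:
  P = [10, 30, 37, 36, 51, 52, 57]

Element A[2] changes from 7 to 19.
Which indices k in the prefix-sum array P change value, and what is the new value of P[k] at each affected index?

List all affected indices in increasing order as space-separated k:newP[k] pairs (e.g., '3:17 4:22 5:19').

Answer: 2:49 3:48 4:63 5:64 6:69

Derivation:
P[k] = A[0] + ... + A[k]
P[k] includes A[2] iff k >= 2
Affected indices: 2, 3, ..., 6; delta = 12
  P[2]: 37 + 12 = 49
  P[3]: 36 + 12 = 48
  P[4]: 51 + 12 = 63
  P[5]: 52 + 12 = 64
  P[6]: 57 + 12 = 69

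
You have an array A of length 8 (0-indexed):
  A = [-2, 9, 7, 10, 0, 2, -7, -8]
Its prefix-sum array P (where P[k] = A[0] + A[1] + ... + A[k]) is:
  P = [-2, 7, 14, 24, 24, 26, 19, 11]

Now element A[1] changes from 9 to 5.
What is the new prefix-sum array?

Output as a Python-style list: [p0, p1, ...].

Answer: [-2, 3, 10, 20, 20, 22, 15, 7]

Derivation:
Change: A[1] 9 -> 5, delta = -4
P[k] for k < 1: unchanged (A[1] not included)
P[k] for k >= 1: shift by delta = -4
  P[0] = -2 + 0 = -2
  P[1] = 7 + -4 = 3
  P[2] = 14 + -4 = 10
  P[3] = 24 + -4 = 20
  P[4] = 24 + -4 = 20
  P[5] = 26 + -4 = 22
  P[6] = 19 + -4 = 15
  P[7] = 11 + -4 = 7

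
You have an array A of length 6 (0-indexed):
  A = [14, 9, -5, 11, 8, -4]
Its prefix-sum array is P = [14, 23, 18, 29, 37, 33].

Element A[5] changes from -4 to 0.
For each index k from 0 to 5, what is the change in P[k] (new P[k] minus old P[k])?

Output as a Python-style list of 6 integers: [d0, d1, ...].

Answer: [0, 0, 0, 0, 0, 4]

Derivation:
Element change: A[5] -4 -> 0, delta = 4
For k < 5: P[k] unchanged, delta_P[k] = 0
For k >= 5: P[k] shifts by exactly 4
Delta array: [0, 0, 0, 0, 0, 4]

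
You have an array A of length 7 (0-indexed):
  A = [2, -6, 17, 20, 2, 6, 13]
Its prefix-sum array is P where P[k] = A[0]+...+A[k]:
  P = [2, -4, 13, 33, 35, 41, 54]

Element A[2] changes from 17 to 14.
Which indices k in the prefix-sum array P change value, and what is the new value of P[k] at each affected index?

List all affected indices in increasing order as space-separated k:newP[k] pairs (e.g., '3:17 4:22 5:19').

Answer: 2:10 3:30 4:32 5:38 6:51

Derivation:
P[k] = A[0] + ... + A[k]
P[k] includes A[2] iff k >= 2
Affected indices: 2, 3, ..., 6; delta = -3
  P[2]: 13 + -3 = 10
  P[3]: 33 + -3 = 30
  P[4]: 35 + -3 = 32
  P[5]: 41 + -3 = 38
  P[6]: 54 + -3 = 51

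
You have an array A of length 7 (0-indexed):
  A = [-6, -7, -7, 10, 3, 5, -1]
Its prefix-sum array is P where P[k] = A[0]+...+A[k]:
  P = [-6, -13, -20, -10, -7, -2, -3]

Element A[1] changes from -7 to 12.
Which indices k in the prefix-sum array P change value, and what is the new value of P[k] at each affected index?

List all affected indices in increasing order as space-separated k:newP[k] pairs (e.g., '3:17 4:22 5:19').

Answer: 1:6 2:-1 3:9 4:12 5:17 6:16

Derivation:
P[k] = A[0] + ... + A[k]
P[k] includes A[1] iff k >= 1
Affected indices: 1, 2, ..., 6; delta = 19
  P[1]: -13 + 19 = 6
  P[2]: -20 + 19 = -1
  P[3]: -10 + 19 = 9
  P[4]: -7 + 19 = 12
  P[5]: -2 + 19 = 17
  P[6]: -3 + 19 = 16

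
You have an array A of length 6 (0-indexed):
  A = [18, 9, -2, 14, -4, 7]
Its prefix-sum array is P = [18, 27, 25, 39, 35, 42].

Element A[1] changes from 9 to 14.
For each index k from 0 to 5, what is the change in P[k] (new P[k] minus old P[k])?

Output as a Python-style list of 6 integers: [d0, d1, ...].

Answer: [0, 5, 5, 5, 5, 5]

Derivation:
Element change: A[1] 9 -> 14, delta = 5
For k < 1: P[k] unchanged, delta_P[k] = 0
For k >= 1: P[k] shifts by exactly 5
Delta array: [0, 5, 5, 5, 5, 5]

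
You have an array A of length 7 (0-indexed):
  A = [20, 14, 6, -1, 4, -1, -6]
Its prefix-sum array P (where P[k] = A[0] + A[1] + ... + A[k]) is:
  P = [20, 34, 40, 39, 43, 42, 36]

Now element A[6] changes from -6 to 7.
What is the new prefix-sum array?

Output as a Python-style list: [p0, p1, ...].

Change: A[6] -6 -> 7, delta = 13
P[k] for k < 6: unchanged (A[6] not included)
P[k] for k >= 6: shift by delta = 13
  P[0] = 20 + 0 = 20
  P[1] = 34 + 0 = 34
  P[2] = 40 + 0 = 40
  P[3] = 39 + 0 = 39
  P[4] = 43 + 0 = 43
  P[5] = 42 + 0 = 42
  P[6] = 36 + 13 = 49

Answer: [20, 34, 40, 39, 43, 42, 49]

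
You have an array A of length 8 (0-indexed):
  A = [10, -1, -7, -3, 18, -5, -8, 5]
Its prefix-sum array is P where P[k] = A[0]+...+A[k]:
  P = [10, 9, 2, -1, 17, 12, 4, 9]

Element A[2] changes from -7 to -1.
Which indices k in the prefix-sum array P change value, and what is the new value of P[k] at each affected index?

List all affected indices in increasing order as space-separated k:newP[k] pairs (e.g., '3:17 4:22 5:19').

P[k] = A[0] + ... + A[k]
P[k] includes A[2] iff k >= 2
Affected indices: 2, 3, ..., 7; delta = 6
  P[2]: 2 + 6 = 8
  P[3]: -1 + 6 = 5
  P[4]: 17 + 6 = 23
  P[5]: 12 + 6 = 18
  P[6]: 4 + 6 = 10
  P[7]: 9 + 6 = 15

Answer: 2:8 3:5 4:23 5:18 6:10 7:15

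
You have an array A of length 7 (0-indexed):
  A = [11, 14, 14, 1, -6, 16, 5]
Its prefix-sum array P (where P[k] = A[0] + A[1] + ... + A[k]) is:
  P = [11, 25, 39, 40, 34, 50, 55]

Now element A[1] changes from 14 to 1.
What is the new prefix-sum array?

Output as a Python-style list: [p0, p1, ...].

Answer: [11, 12, 26, 27, 21, 37, 42]

Derivation:
Change: A[1] 14 -> 1, delta = -13
P[k] for k < 1: unchanged (A[1] not included)
P[k] for k >= 1: shift by delta = -13
  P[0] = 11 + 0 = 11
  P[1] = 25 + -13 = 12
  P[2] = 39 + -13 = 26
  P[3] = 40 + -13 = 27
  P[4] = 34 + -13 = 21
  P[5] = 50 + -13 = 37
  P[6] = 55 + -13 = 42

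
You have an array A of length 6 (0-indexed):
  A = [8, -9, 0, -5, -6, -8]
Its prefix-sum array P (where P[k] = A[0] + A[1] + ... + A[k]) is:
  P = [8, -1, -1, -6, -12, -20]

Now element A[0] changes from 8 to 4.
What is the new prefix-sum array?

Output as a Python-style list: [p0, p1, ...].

Answer: [4, -5, -5, -10, -16, -24]

Derivation:
Change: A[0] 8 -> 4, delta = -4
P[k] for k < 0: unchanged (A[0] not included)
P[k] for k >= 0: shift by delta = -4
  P[0] = 8 + -4 = 4
  P[1] = -1 + -4 = -5
  P[2] = -1 + -4 = -5
  P[3] = -6 + -4 = -10
  P[4] = -12 + -4 = -16
  P[5] = -20 + -4 = -24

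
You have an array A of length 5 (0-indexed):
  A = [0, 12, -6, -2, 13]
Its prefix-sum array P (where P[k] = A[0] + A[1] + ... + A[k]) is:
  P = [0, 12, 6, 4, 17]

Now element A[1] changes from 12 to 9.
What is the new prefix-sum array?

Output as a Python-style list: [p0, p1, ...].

Change: A[1] 12 -> 9, delta = -3
P[k] for k < 1: unchanged (A[1] not included)
P[k] for k >= 1: shift by delta = -3
  P[0] = 0 + 0 = 0
  P[1] = 12 + -3 = 9
  P[2] = 6 + -3 = 3
  P[3] = 4 + -3 = 1
  P[4] = 17 + -3 = 14

Answer: [0, 9, 3, 1, 14]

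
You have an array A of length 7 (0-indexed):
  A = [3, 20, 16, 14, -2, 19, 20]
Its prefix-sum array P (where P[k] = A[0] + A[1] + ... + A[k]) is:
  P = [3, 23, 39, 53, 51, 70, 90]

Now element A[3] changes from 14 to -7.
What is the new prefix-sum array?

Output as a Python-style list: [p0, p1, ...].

Answer: [3, 23, 39, 32, 30, 49, 69]

Derivation:
Change: A[3] 14 -> -7, delta = -21
P[k] for k < 3: unchanged (A[3] not included)
P[k] for k >= 3: shift by delta = -21
  P[0] = 3 + 0 = 3
  P[1] = 23 + 0 = 23
  P[2] = 39 + 0 = 39
  P[3] = 53 + -21 = 32
  P[4] = 51 + -21 = 30
  P[5] = 70 + -21 = 49
  P[6] = 90 + -21 = 69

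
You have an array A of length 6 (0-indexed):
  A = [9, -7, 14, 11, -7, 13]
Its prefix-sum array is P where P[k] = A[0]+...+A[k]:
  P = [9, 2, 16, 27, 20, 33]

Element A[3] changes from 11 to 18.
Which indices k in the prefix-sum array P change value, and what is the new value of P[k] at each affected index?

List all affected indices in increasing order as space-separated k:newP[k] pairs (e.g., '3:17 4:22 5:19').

P[k] = A[0] + ... + A[k]
P[k] includes A[3] iff k >= 3
Affected indices: 3, 4, ..., 5; delta = 7
  P[3]: 27 + 7 = 34
  P[4]: 20 + 7 = 27
  P[5]: 33 + 7 = 40

Answer: 3:34 4:27 5:40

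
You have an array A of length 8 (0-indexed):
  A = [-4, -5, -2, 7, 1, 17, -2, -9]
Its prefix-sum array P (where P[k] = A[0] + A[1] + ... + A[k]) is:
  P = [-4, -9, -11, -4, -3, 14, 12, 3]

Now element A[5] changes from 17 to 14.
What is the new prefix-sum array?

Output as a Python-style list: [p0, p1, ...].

Change: A[5] 17 -> 14, delta = -3
P[k] for k < 5: unchanged (A[5] not included)
P[k] for k >= 5: shift by delta = -3
  P[0] = -4 + 0 = -4
  P[1] = -9 + 0 = -9
  P[2] = -11 + 0 = -11
  P[3] = -4 + 0 = -4
  P[4] = -3 + 0 = -3
  P[5] = 14 + -3 = 11
  P[6] = 12 + -3 = 9
  P[7] = 3 + -3 = 0

Answer: [-4, -9, -11, -4, -3, 11, 9, 0]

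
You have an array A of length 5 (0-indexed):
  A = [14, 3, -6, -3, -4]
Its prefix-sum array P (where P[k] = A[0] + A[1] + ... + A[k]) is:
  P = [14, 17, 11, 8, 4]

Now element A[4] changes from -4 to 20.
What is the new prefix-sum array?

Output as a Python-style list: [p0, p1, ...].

Answer: [14, 17, 11, 8, 28]

Derivation:
Change: A[4] -4 -> 20, delta = 24
P[k] for k < 4: unchanged (A[4] not included)
P[k] for k >= 4: shift by delta = 24
  P[0] = 14 + 0 = 14
  P[1] = 17 + 0 = 17
  P[2] = 11 + 0 = 11
  P[3] = 8 + 0 = 8
  P[4] = 4 + 24 = 28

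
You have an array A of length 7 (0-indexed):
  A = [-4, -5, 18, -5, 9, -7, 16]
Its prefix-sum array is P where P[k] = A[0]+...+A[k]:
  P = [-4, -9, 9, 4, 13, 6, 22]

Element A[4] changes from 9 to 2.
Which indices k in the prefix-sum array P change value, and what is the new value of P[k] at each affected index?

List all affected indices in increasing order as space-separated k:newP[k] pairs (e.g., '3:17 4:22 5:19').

Answer: 4:6 5:-1 6:15

Derivation:
P[k] = A[0] + ... + A[k]
P[k] includes A[4] iff k >= 4
Affected indices: 4, 5, ..., 6; delta = -7
  P[4]: 13 + -7 = 6
  P[5]: 6 + -7 = -1
  P[6]: 22 + -7 = 15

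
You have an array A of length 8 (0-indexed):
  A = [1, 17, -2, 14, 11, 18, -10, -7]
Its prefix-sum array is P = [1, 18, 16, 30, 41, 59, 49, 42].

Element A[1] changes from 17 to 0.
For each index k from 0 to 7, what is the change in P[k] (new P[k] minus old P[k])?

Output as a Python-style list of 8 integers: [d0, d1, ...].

Element change: A[1] 17 -> 0, delta = -17
For k < 1: P[k] unchanged, delta_P[k] = 0
For k >= 1: P[k] shifts by exactly -17
Delta array: [0, -17, -17, -17, -17, -17, -17, -17]

Answer: [0, -17, -17, -17, -17, -17, -17, -17]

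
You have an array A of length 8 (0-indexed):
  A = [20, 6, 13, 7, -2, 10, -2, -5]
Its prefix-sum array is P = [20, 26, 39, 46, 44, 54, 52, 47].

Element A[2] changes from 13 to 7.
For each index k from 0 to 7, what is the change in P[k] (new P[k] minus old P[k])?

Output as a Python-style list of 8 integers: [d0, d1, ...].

Element change: A[2] 13 -> 7, delta = -6
For k < 2: P[k] unchanged, delta_P[k] = 0
For k >= 2: P[k] shifts by exactly -6
Delta array: [0, 0, -6, -6, -6, -6, -6, -6]

Answer: [0, 0, -6, -6, -6, -6, -6, -6]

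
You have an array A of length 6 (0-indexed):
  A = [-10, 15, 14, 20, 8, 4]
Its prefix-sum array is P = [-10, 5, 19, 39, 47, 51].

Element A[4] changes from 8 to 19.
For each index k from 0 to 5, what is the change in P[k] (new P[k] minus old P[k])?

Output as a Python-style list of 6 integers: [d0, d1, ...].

Answer: [0, 0, 0, 0, 11, 11]

Derivation:
Element change: A[4] 8 -> 19, delta = 11
For k < 4: P[k] unchanged, delta_P[k] = 0
For k >= 4: P[k] shifts by exactly 11
Delta array: [0, 0, 0, 0, 11, 11]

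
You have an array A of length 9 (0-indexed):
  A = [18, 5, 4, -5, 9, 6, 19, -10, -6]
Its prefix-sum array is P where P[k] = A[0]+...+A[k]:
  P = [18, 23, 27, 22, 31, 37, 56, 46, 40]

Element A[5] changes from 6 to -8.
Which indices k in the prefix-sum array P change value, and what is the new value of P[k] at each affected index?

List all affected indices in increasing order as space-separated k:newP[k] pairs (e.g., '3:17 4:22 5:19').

P[k] = A[0] + ... + A[k]
P[k] includes A[5] iff k >= 5
Affected indices: 5, 6, ..., 8; delta = -14
  P[5]: 37 + -14 = 23
  P[6]: 56 + -14 = 42
  P[7]: 46 + -14 = 32
  P[8]: 40 + -14 = 26

Answer: 5:23 6:42 7:32 8:26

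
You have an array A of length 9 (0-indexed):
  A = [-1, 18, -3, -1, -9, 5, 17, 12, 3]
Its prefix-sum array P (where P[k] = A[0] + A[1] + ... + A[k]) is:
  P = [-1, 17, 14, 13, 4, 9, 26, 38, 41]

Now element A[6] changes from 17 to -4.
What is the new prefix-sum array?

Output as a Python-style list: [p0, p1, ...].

Change: A[6] 17 -> -4, delta = -21
P[k] for k < 6: unchanged (A[6] not included)
P[k] for k >= 6: shift by delta = -21
  P[0] = -1 + 0 = -1
  P[1] = 17 + 0 = 17
  P[2] = 14 + 0 = 14
  P[3] = 13 + 0 = 13
  P[4] = 4 + 0 = 4
  P[5] = 9 + 0 = 9
  P[6] = 26 + -21 = 5
  P[7] = 38 + -21 = 17
  P[8] = 41 + -21 = 20

Answer: [-1, 17, 14, 13, 4, 9, 5, 17, 20]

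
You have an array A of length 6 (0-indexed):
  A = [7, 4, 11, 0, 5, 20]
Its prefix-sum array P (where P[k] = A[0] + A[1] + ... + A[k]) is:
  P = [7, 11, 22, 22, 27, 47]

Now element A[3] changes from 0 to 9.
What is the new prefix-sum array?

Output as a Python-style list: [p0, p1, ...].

Change: A[3] 0 -> 9, delta = 9
P[k] for k < 3: unchanged (A[3] not included)
P[k] for k >= 3: shift by delta = 9
  P[0] = 7 + 0 = 7
  P[1] = 11 + 0 = 11
  P[2] = 22 + 0 = 22
  P[3] = 22 + 9 = 31
  P[4] = 27 + 9 = 36
  P[5] = 47 + 9 = 56

Answer: [7, 11, 22, 31, 36, 56]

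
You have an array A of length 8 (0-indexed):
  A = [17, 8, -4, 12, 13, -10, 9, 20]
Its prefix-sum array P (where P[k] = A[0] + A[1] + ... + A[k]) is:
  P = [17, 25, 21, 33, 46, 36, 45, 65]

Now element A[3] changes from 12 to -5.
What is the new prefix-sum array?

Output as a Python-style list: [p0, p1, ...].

Change: A[3] 12 -> -5, delta = -17
P[k] for k < 3: unchanged (A[3] not included)
P[k] for k >= 3: shift by delta = -17
  P[0] = 17 + 0 = 17
  P[1] = 25 + 0 = 25
  P[2] = 21 + 0 = 21
  P[3] = 33 + -17 = 16
  P[4] = 46 + -17 = 29
  P[5] = 36 + -17 = 19
  P[6] = 45 + -17 = 28
  P[7] = 65 + -17 = 48

Answer: [17, 25, 21, 16, 29, 19, 28, 48]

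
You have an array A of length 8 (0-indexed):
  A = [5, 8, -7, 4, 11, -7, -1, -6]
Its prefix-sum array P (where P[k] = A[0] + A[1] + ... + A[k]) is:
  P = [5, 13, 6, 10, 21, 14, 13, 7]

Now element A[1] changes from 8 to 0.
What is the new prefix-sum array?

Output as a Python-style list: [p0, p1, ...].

Answer: [5, 5, -2, 2, 13, 6, 5, -1]

Derivation:
Change: A[1] 8 -> 0, delta = -8
P[k] for k < 1: unchanged (A[1] not included)
P[k] for k >= 1: shift by delta = -8
  P[0] = 5 + 0 = 5
  P[1] = 13 + -8 = 5
  P[2] = 6 + -8 = -2
  P[3] = 10 + -8 = 2
  P[4] = 21 + -8 = 13
  P[5] = 14 + -8 = 6
  P[6] = 13 + -8 = 5
  P[7] = 7 + -8 = -1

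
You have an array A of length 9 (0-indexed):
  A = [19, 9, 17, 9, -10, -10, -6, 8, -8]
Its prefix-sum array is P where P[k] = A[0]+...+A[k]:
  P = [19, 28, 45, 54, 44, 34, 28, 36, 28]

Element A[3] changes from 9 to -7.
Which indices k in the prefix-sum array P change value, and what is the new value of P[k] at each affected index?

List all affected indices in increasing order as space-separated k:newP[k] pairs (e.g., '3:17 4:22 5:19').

P[k] = A[0] + ... + A[k]
P[k] includes A[3] iff k >= 3
Affected indices: 3, 4, ..., 8; delta = -16
  P[3]: 54 + -16 = 38
  P[4]: 44 + -16 = 28
  P[5]: 34 + -16 = 18
  P[6]: 28 + -16 = 12
  P[7]: 36 + -16 = 20
  P[8]: 28 + -16 = 12

Answer: 3:38 4:28 5:18 6:12 7:20 8:12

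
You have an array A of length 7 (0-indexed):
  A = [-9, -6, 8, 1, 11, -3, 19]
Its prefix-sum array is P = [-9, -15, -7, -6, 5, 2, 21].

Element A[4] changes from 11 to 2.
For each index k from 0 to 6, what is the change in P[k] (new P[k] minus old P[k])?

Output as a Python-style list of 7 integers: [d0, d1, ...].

Answer: [0, 0, 0, 0, -9, -9, -9]

Derivation:
Element change: A[4] 11 -> 2, delta = -9
For k < 4: P[k] unchanged, delta_P[k] = 0
For k >= 4: P[k] shifts by exactly -9
Delta array: [0, 0, 0, 0, -9, -9, -9]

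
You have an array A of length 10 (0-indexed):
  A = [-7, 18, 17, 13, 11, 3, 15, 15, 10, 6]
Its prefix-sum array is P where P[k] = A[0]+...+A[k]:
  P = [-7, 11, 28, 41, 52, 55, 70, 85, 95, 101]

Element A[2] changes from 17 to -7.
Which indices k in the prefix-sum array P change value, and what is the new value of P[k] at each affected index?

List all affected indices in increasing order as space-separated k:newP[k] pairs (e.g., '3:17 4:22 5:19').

Answer: 2:4 3:17 4:28 5:31 6:46 7:61 8:71 9:77

Derivation:
P[k] = A[0] + ... + A[k]
P[k] includes A[2] iff k >= 2
Affected indices: 2, 3, ..., 9; delta = -24
  P[2]: 28 + -24 = 4
  P[3]: 41 + -24 = 17
  P[4]: 52 + -24 = 28
  P[5]: 55 + -24 = 31
  P[6]: 70 + -24 = 46
  P[7]: 85 + -24 = 61
  P[8]: 95 + -24 = 71
  P[9]: 101 + -24 = 77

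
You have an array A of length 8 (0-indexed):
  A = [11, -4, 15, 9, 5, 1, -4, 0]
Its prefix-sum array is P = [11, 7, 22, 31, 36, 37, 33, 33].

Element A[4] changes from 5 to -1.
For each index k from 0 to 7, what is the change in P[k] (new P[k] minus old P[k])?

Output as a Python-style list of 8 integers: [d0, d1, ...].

Element change: A[4] 5 -> -1, delta = -6
For k < 4: P[k] unchanged, delta_P[k] = 0
For k >= 4: P[k] shifts by exactly -6
Delta array: [0, 0, 0, 0, -6, -6, -6, -6]

Answer: [0, 0, 0, 0, -6, -6, -6, -6]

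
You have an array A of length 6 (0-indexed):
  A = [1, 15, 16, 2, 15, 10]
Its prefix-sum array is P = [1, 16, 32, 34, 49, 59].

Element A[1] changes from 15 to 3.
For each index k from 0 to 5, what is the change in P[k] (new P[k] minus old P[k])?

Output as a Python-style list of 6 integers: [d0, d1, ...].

Element change: A[1] 15 -> 3, delta = -12
For k < 1: P[k] unchanged, delta_P[k] = 0
For k >= 1: P[k] shifts by exactly -12
Delta array: [0, -12, -12, -12, -12, -12]

Answer: [0, -12, -12, -12, -12, -12]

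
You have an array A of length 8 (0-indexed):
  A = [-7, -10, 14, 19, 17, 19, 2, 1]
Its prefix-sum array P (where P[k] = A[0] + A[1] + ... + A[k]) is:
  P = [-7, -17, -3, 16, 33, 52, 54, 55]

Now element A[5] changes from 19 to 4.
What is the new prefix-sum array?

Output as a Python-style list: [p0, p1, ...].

Answer: [-7, -17, -3, 16, 33, 37, 39, 40]

Derivation:
Change: A[5] 19 -> 4, delta = -15
P[k] for k < 5: unchanged (A[5] not included)
P[k] for k >= 5: shift by delta = -15
  P[0] = -7 + 0 = -7
  P[1] = -17 + 0 = -17
  P[2] = -3 + 0 = -3
  P[3] = 16 + 0 = 16
  P[4] = 33 + 0 = 33
  P[5] = 52 + -15 = 37
  P[6] = 54 + -15 = 39
  P[7] = 55 + -15 = 40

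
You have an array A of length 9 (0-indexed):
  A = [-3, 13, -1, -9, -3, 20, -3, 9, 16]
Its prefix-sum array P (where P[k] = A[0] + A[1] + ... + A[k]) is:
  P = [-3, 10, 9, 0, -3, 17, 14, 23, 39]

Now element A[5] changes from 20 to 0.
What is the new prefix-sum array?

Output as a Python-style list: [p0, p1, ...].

Change: A[5] 20 -> 0, delta = -20
P[k] for k < 5: unchanged (A[5] not included)
P[k] for k >= 5: shift by delta = -20
  P[0] = -3 + 0 = -3
  P[1] = 10 + 0 = 10
  P[2] = 9 + 0 = 9
  P[3] = 0 + 0 = 0
  P[4] = -3 + 0 = -3
  P[5] = 17 + -20 = -3
  P[6] = 14 + -20 = -6
  P[7] = 23 + -20 = 3
  P[8] = 39 + -20 = 19

Answer: [-3, 10, 9, 0, -3, -3, -6, 3, 19]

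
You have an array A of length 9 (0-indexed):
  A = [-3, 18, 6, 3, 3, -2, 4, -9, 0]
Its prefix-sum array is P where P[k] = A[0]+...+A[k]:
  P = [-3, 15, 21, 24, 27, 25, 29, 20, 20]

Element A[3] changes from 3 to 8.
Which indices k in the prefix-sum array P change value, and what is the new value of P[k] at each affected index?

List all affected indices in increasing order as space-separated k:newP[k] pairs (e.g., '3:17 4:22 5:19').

Answer: 3:29 4:32 5:30 6:34 7:25 8:25

Derivation:
P[k] = A[0] + ... + A[k]
P[k] includes A[3] iff k >= 3
Affected indices: 3, 4, ..., 8; delta = 5
  P[3]: 24 + 5 = 29
  P[4]: 27 + 5 = 32
  P[5]: 25 + 5 = 30
  P[6]: 29 + 5 = 34
  P[7]: 20 + 5 = 25
  P[8]: 20 + 5 = 25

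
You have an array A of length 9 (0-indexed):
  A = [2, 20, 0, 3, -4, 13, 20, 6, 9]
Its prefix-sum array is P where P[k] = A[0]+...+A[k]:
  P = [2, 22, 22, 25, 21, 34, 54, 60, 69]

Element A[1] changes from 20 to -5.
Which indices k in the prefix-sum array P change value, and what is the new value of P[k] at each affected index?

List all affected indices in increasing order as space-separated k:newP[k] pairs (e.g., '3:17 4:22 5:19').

P[k] = A[0] + ... + A[k]
P[k] includes A[1] iff k >= 1
Affected indices: 1, 2, ..., 8; delta = -25
  P[1]: 22 + -25 = -3
  P[2]: 22 + -25 = -3
  P[3]: 25 + -25 = 0
  P[4]: 21 + -25 = -4
  P[5]: 34 + -25 = 9
  P[6]: 54 + -25 = 29
  P[7]: 60 + -25 = 35
  P[8]: 69 + -25 = 44

Answer: 1:-3 2:-3 3:0 4:-4 5:9 6:29 7:35 8:44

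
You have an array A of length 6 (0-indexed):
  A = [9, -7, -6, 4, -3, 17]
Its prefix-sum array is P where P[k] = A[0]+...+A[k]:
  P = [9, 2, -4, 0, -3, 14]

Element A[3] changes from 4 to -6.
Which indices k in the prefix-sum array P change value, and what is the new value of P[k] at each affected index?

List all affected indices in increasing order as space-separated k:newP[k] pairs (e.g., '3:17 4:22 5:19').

Answer: 3:-10 4:-13 5:4

Derivation:
P[k] = A[0] + ... + A[k]
P[k] includes A[3] iff k >= 3
Affected indices: 3, 4, ..., 5; delta = -10
  P[3]: 0 + -10 = -10
  P[4]: -3 + -10 = -13
  P[5]: 14 + -10 = 4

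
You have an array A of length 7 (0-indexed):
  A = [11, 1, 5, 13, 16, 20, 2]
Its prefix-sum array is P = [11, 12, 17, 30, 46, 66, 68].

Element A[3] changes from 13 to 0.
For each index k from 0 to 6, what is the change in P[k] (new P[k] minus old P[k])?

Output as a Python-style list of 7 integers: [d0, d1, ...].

Element change: A[3] 13 -> 0, delta = -13
For k < 3: P[k] unchanged, delta_P[k] = 0
For k >= 3: P[k] shifts by exactly -13
Delta array: [0, 0, 0, -13, -13, -13, -13]

Answer: [0, 0, 0, -13, -13, -13, -13]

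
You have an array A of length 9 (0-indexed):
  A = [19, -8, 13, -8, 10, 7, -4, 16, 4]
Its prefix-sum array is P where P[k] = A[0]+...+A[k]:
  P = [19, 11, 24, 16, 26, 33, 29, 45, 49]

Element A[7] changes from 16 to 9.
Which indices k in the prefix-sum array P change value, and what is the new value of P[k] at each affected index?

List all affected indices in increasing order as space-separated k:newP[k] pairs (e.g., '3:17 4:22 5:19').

P[k] = A[0] + ... + A[k]
P[k] includes A[7] iff k >= 7
Affected indices: 7, 8, ..., 8; delta = -7
  P[7]: 45 + -7 = 38
  P[8]: 49 + -7 = 42

Answer: 7:38 8:42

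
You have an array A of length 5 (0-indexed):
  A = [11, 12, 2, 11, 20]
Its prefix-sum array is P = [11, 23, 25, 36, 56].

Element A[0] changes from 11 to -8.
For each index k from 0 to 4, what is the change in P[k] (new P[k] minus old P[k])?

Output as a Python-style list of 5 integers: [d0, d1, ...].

Element change: A[0] 11 -> -8, delta = -19
For k < 0: P[k] unchanged, delta_P[k] = 0
For k >= 0: P[k] shifts by exactly -19
Delta array: [-19, -19, -19, -19, -19]

Answer: [-19, -19, -19, -19, -19]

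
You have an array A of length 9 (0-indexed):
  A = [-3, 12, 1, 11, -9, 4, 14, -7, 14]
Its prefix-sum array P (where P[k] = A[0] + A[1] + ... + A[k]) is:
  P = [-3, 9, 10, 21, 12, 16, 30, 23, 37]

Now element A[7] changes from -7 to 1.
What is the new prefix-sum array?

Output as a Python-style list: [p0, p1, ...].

Change: A[7] -7 -> 1, delta = 8
P[k] for k < 7: unchanged (A[7] not included)
P[k] for k >= 7: shift by delta = 8
  P[0] = -3 + 0 = -3
  P[1] = 9 + 0 = 9
  P[2] = 10 + 0 = 10
  P[3] = 21 + 0 = 21
  P[4] = 12 + 0 = 12
  P[5] = 16 + 0 = 16
  P[6] = 30 + 0 = 30
  P[7] = 23 + 8 = 31
  P[8] = 37 + 8 = 45

Answer: [-3, 9, 10, 21, 12, 16, 30, 31, 45]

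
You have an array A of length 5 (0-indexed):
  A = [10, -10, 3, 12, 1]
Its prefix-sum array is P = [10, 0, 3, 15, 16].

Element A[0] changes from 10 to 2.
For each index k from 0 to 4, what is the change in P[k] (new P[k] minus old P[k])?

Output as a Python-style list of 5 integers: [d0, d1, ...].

Element change: A[0] 10 -> 2, delta = -8
For k < 0: P[k] unchanged, delta_P[k] = 0
For k >= 0: P[k] shifts by exactly -8
Delta array: [-8, -8, -8, -8, -8]

Answer: [-8, -8, -8, -8, -8]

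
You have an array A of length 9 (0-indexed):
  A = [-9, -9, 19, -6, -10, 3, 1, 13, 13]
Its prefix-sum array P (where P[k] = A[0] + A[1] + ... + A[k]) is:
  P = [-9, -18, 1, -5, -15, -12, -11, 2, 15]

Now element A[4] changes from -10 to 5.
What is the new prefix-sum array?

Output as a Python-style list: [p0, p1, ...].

Change: A[4] -10 -> 5, delta = 15
P[k] for k < 4: unchanged (A[4] not included)
P[k] for k >= 4: shift by delta = 15
  P[0] = -9 + 0 = -9
  P[1] = -18 + 0 = -18
  P[2] = 1 + 0 = 1
  P[3] = -5 + 0 = -5
  P[4] = -15 + 15 = 0
  P[5] = -12 + 15 = 3
  P[6] = -11 + 15 = 4
  P[7] = 2 + 15 = 17
  P[8] = 15 + 15 = 30

Answer: [-9, -18, 1, -5, 0, 3, 4, 17, 30]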